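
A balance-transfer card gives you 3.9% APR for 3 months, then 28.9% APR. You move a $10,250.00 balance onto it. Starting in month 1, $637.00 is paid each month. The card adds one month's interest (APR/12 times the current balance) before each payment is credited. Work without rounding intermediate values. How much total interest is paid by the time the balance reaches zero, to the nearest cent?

$1,938.99

Promo months 1–3 at r₀ = 3.9%/12 = 0.00325; months 4+ at r₁ = 28.9%/12 = 0.0240833.
After month 3: iterate B ← B·(1+r₀) − $637.00 for 3 months → $8,433.05.
Then at r₁ with $637.00/mo: n₂ = −ln(1 − r₁·B/P)/ln(1+r₁) ≈ 16.13 → 17 more payments.
Total paid = 19·$637.00 + $85.99 = $12,188.99; interest = $12,188.99 − $10,250.00 = $1,938.99.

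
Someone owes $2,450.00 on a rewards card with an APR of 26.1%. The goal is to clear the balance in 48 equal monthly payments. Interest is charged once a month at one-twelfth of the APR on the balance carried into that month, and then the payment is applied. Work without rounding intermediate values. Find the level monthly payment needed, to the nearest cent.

Monthly rate r = 26.1%/12 = 2.175% = 0.02175.
Level-payment amortization: P = B₀·r / (1 − (1+r)^(−n)) = 2450.00·0.02175 / (1 − 1.02175^(−48)).
Denominator 1 − (1+r)^(−48) = 0.643994282.
P = 53.2875 / 0.643994282 ≈ 82.75.

$82.75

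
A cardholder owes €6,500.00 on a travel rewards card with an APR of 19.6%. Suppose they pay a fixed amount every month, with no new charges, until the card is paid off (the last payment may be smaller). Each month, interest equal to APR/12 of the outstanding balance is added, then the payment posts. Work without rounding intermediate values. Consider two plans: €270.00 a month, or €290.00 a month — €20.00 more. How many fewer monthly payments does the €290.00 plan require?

2 fewer payments

Monthly rate r = 19.6%/12 = 1.63333% = 0.0163333.
At €270.00/mo: n = ⌈−ln(1 − rB₀/P)/ln(1+r)⌉ = 31 payments (last €225.80); total interest = total paid − €6,500.00 = €1,825.80.
At €290.00/mo: 29 payments (last €39.89); total interest €1,659.89.
Payments saved = 31 − 29 = 2.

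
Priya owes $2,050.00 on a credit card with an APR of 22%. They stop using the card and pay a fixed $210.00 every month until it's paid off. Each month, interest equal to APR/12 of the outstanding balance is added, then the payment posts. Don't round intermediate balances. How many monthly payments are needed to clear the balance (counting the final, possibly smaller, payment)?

Monthly rate r = 22%/12 = 1.83333% = 0.0183333.
Recurrence: B ← B·(1+r) − $210.00.
Month 1: interest $37.58; balance after payment $1,877.58.
Month 2: interest $34.42; balance after payment $1,702.01.
Closed form: n = −ln(1 − rB₀/P)/ln(1+r) = −ln(0.82103)/ln(1.01833) ≈ 10.854, so the balance reaches zero during payment 11.

11 months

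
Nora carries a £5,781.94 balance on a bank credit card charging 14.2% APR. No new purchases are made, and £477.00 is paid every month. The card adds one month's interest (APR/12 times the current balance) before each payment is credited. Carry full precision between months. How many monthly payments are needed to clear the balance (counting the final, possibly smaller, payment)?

14 payments

Monthly rate r = 14.2%/12 = 1.18333% = 0.0118333.
Recurrence: B ← B·(1+r) − £477.00.
Month 1: interest £68.42; balance after payment £5,373.36.
Month 2: interest £63.58; balance after payment £4,959.94.
Closed form: n = −ln(1 − rB₀/P)/ln(1+r) = −ln(0.85656)/ln(1.01183) ≈ 13.161, so the balance reaches zero during payment 14.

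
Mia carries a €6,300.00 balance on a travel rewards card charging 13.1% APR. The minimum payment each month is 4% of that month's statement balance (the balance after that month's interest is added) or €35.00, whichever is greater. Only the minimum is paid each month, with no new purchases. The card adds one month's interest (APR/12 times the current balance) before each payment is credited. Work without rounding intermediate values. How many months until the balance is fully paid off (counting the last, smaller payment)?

96 months

Monthly rate r = 13.1%/12 = 1.09167% = 0.0109167.
While 4% of the post-interest balance exceeds €35.00, each month B ← (B·(1+r))·(1 − 0.04), i.e. B shrinks by the factor (1+r)·0.96 = 0.97048.
This holds for months 1–67. Entering month 68 the balance is €846.14; 4% of the post-interest balance is now below €35.00, so the flat €35.00 minimum applies from here.
From month 68 a fixed €35.00 at rate r clears €846.14 in 29 more payments. Total: 67 + 29 = 96 months.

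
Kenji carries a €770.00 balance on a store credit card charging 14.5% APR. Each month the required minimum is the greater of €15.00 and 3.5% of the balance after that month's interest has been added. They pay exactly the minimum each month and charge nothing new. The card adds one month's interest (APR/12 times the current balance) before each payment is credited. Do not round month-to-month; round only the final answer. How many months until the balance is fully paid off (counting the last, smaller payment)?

61 months

Monthly rate r = 14.5%/12 = 1.20833% = 0.0120833.
While 3.5% of the post-interest balance exceeds €15.00, each month B ← (B·(1+r))·(1 − 0.035), i.e. B shrinks by the factor (1+r)·0.965 = 0.97666.
This holds for months 1–26. Entering month 27 the balance is €416.70; 3.5% of the post-interest balance is now below €15.00, so the flat €15.00 minimum applies from here.
From month 27 a fixed €15.00 at rate r clears €416.70 in 35 more payments. Total: 26 + 35 = 61 months.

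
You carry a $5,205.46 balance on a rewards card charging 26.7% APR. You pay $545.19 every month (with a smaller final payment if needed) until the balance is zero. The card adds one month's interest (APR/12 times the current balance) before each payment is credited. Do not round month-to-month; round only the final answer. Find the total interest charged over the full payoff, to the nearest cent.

Monthly rate r = 26.7%/12 = 2.225% = 0.02225.
Payoff takes n = ⌈−ln(1 − rB₀/P)/ln(1+r)⌉ = ⌈10.852⌉ = 11 payments; the last is $465.47.
Total paid = 10·$545.19 + $465.47 = $5,917.37.
Total interest = total paid − principal = $5,917.37 − $5,205.46 = $711.91.

$711.91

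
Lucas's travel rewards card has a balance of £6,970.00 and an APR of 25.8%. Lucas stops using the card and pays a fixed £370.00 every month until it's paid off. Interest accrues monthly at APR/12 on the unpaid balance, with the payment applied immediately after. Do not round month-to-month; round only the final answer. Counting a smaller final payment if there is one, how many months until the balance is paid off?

25 months

Monthly rate r = 25.8%/12 = 2.15% = 0.0215.
Recurrence: B ← B·(1+r) − £370.00.
Month 1: interest £149.86; balance after payment £6,749.85.
Month 2: interest £145.12; balance after payment £6,524.98.
Closed form: n = −ln(1 − rB₀/P)/ln(1+r) = −ln(0.59499)/ln(1.0215) ≈ 24.408, so the balance reaches zero during payment 25.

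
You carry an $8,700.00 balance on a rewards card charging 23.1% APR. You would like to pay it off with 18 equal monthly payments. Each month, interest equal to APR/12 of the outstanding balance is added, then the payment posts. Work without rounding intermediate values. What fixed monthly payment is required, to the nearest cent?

$576.49

Monthly rate r = 23.1%/12 = 1.925% = 0.01925.
Level-payment amortization: P = B₀·r / (1 − (1+r)^(−n)) = 8700.00·0.01925 / (1 − 1.01925^(−18)).
Denominator 1 − (1+r)^(−18) = 0.29050876.
P = 167.475 / 0.29050876 ≈ 576.49.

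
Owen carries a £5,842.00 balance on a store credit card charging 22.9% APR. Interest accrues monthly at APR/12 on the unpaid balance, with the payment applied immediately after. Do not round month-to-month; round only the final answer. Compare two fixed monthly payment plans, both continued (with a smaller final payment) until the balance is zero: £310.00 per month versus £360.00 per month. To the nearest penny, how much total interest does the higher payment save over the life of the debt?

£251.34

Monthly rate r = 22.9%/12 = 1.90833% = 0.0190833.
At £310.00/mo: n = ⌈−ln(1 − rB₀/P)/ln(1+r)⌉ = 24 payments (last £179.88); total interest = total paid − £5,842.00 = £1,467.88.
At £360.00/mo: 20 payments (last £218.54); total interest £1,216.54.
Interest saved = £1,467.88 − £1,216.54 = £251.34.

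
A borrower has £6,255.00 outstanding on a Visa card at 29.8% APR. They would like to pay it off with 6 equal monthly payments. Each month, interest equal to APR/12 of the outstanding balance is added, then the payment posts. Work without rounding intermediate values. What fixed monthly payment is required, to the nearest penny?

Monthly rate r = 29.8%/12 = 2.48333% = 0.0248333.
Level-payment amortization: P = B₀·r / (1 − (1+r)^(−n)) = 6255.00·0.0248333 / (1 − 1.02483^(−6)).
Denominator 1 − (1+r)^(−6) = 0.13686139.
P = 155.332 / 0.13686139 ≈ 1134.96.

£1,134.96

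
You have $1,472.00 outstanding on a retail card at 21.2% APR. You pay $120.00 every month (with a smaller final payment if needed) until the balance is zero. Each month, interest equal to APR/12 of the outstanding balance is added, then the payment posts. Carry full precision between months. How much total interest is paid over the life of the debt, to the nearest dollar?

Monthly rate r = 21.2%/12 = 1.76667% = 0.0176667.
Payoff takes n = ⌈−ln(1 − rB₀/P)/ln(1+r)⌉ = ⌈13.947⌉ = 14 payments; the last is $113.75.
Total paid = 13·$120.00 + $113.75 = $1,673.75.
Total interest = total paid − principal = $1,673.75 − $1,472.00 = $201.75.

$202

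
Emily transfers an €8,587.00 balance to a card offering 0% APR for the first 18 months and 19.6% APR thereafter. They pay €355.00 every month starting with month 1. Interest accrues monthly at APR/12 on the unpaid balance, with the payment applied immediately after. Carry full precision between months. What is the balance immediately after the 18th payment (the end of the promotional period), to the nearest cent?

Promo months 1–18 at r₀ = 0%/12 = 0; months 19+ at r₁ = 19.6%/12 = 0.0163333.
After month 18 (no interest yet): B = €8,587.00 − 18·€355.00 = €2,197.00.

€2,197.00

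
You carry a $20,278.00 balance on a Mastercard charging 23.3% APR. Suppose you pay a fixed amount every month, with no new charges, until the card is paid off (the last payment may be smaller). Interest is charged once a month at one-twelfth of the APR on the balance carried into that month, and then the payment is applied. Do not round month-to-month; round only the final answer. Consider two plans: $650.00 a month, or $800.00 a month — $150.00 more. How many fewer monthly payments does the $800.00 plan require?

13 fewer payments

Monthly rate r = 23.3%/12 = 1.94167% = 0.0194167.
At $650.00/mo: n = ⌈−ln(1 − rB₀/P)/ln(1+r)⌉ = 49 payments (last $261.02); total interest = total paid − $20,278.00 = $11,183.02.
At $800.00/mo: 36 payments (last $189.70); total interest $7,911.70.
Payments saved = 49 − 36 = 13.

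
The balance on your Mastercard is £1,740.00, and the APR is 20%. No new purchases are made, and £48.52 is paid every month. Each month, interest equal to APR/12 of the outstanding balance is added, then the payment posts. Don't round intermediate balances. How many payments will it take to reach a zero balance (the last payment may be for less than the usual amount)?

Monthly rate r = 20%/12 = 1.66667% = 0.0166667.
Recurrence: B ← B·(1+r) − £48.52.
Month 1: interest £29.00; balance after payment £1,720.48.
Month 2: interest £28.67; balance after payment £1,700.63.
Closed form: n = −ln(1 − rB₀/P)/ln(1+r) = −ln(0.40231)/ln(1.01667) ≈ 55.086, so the balance reaches zero during payment 56.

56 payments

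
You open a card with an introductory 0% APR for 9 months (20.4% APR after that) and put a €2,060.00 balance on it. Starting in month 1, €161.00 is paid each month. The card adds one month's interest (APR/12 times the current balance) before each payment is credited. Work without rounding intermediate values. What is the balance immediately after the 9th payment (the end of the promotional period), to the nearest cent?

€611.00

Promo months 1–9 at r₀ = 0%/12 = 0; months 10+ at r₁ = 20.4%/12 = 0.017.
After month 9 (no interest yet): B = €2,060.00 − 9·€161.00 = €611.00.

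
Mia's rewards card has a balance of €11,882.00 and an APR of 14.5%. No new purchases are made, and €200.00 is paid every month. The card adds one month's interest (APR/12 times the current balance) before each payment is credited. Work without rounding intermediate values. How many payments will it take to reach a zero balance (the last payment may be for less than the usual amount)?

106 payments

Monthly rate r = 14.5%/12 = 1.20833% = 0.0120833.
Recurrence: B ← B·(1+r) − €200.00.
Month 1: interest €143.57; balance after payment €11,825.57.
Month 2: interest €142.89; balance after payment €11,768.47.
Closed form: n = −ln(1 − rB₀/P)/ln(1+r) = −ln(0.28213)/ln(1.01208) ≈ 105.353, so the balance reaches zero during payment 106.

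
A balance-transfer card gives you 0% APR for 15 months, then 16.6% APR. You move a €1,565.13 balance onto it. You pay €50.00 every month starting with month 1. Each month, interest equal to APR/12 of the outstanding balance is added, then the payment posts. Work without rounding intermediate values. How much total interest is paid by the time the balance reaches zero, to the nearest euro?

€115

Promo months 1–15 at r₀ = 0%/12 = 0; months 16+ at r₁ = 16.6%/12 = 0.0138333.
After month 15 (no interest yet): B = €1,565.13 − 15·€50.00 = €815.13.
Then at r₁ with €50.00/mo: n₂ = −ln(1 − r₁·B/P)/ln(1+r₁) ≈ 18.60 → 19 more payments.
Total paid = 33·€50.00 + €30.18 = €1,680.18; interest = €1,680.18 − €1,565.13 = €115.05.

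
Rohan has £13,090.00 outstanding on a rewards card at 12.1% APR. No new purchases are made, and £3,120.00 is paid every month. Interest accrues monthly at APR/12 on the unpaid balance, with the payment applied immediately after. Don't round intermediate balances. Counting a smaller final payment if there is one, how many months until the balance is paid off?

Monthly rate r = 12.1%/12 = 1.00833% = 0.0100833.
Recurrence: B ← B·(1+r) − £3,120.00.
Month 1: interest £131.99; balance after payment £10,101.99.
Month 2: interest £101.86; balance after payment £7,083.85.
Month 3: interest £71.43; balance after payment £4,035.28.
Month 4: interest £40.69; balance after payment £955.97.
Month 5: interest £9.64; balance after payment £0.00.

5 months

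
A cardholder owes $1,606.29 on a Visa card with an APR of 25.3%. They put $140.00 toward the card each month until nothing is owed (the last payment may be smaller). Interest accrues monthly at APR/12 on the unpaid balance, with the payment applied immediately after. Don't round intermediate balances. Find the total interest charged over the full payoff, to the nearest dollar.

$252

Monthly rate r = 25.3%/12 = 2.10833% = 0.0210833.
Payoff takes n = ⌈−ln(1 − rB₀/P)/ln(1+r)⌉ = ⌈13.273⌉ = 14 payments; the last is $38.57.
Total paid = 13·$140.00 + $38.57 = $1,858.57.
Total interest = total paid − principal = $1,858.57 − $1,606.29 = $252.28.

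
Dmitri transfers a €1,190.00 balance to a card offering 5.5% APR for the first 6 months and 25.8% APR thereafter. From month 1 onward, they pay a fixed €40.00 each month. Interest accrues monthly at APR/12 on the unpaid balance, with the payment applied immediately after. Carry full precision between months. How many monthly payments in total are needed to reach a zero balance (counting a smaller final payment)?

Promo months 1–6 at r₀ = 5.5%/12 = 0.00458333; months 7+ at r₁ = 25.8%/12 = 0.0215.
After month 6: iterate B ← B·(1+r₀) − €40.00 for 6 months → €980.34.
Then at r₁ with €40.00/mo: n₂ = −ln(1 − r₁·B/P)/ln(1+r₁) ≈ 35.19 → 36 more payments.

42 payments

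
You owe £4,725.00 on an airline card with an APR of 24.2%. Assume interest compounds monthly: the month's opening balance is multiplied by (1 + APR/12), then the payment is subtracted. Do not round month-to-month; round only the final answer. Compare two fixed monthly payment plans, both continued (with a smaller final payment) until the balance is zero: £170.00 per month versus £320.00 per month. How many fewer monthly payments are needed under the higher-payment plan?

Monthly rate r = 24.2%/12 = 2.01667% = 0.0201667.
At £170.00/mo: n = ⌈−ln(1 − rB₀/P)/ln(1+r)⌉ = 42 payments (last £30.43); total interest = total paid − £4,725.00 = £2,275.43.
At £320.00/mo: 18 payments (last £226.28); total interest £941.28.
Payments saved = 42 − 18 = 24.

24 fewer payments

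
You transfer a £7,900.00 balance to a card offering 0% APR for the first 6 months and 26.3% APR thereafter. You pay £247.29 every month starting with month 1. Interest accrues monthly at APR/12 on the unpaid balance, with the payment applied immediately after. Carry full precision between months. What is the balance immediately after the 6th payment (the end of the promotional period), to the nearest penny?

£6,416.26

Promo months 1–6 at r₀ = 0%/12 = 0; months 7+ at r₁ = 26.3%/12 = 0.0219167.
After month 6 (no interest yet): B = £7,900.00 − 6·£247.29 = £6,416.26.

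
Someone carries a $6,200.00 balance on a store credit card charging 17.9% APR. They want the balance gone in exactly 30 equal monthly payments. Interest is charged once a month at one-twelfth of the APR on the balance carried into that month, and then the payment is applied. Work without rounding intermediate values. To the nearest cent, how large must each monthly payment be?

$257.86

Monthly rate r = 17.9%/12 = 1.49167% = 0.0149167.
Level-payment amortization: P = B₀·r / (1 − (1+r)^(−n)) = 6200.00·0.0149167 / (1 − 1.01492^(−30)).
Denominator 1 − (1+r)^(−30) = 0.358659794.
P = 92.4833 / 0.358659794 ≈ 257.86.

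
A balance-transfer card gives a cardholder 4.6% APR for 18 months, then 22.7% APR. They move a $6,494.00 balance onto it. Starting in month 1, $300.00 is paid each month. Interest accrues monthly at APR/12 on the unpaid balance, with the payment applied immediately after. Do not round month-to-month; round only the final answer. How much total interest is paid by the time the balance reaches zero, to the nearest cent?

Promo months 1–18 at r₀ = 4.6%/12 = 0.00383333; months 19+ at r₁ = 22.7%/12 = 0.0189167.
After month 18: iterate B ← B·(1+r₀) − $300.00 for 18 months → $1,377.39.
Then at r₁ with $300.00/mo: n₂ = −ln(1 − r₁·B/P)/ln(1+r₁) ≈ 4.85 → 5 more payments.
Total paid = 22·$300.00 + $254.86 = $6,854.86; interest = $6,854.86 − $6,494.00 = $360.86.

$360.86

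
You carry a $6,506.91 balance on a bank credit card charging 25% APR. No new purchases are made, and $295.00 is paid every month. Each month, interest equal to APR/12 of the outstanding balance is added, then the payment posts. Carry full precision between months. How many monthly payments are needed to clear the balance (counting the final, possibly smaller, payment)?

30 payments

Monthly rate r = 25%/12 = 2.08333% = 0.0208333.
Recurrence: B ← B·(1+r) − $295.00.
Month 1: interest $135.56; balance after payment $6,347.47.
Month 2: interest $132.24; balance after payment $6,184.71.
Closed form: n = −ln(1 − rB₀/P)/ln(1+r) = −ln(0.54047)/ln(1.02083) ≈ 29.842, so the balance reaches zero during payment 30.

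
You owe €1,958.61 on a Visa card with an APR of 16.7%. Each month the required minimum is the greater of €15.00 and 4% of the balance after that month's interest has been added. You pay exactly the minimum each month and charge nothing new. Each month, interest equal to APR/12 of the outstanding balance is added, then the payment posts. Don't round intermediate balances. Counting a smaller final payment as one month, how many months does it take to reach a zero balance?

Monthly rate r = 16.7%/12 = 1.39167% = 0.0139167.
While 4% of the post-interest balance exceeds €15.00, each month B ← (B·(1+r))·(1 − 0.04), i.e. B shrinks by the factor (1+r)·0.96 = 0.97336.
This holds for months 1–62. Entering month 63 the balance is €367.20; 4% of the post-interest balance is now below €15.00, so the flat €15.00 minimum applies from here.
From month 63 a fixed €15.00 at rate r clears €367.20 in 31 more payments. Total: 62 + 31 = 93 months.

93 months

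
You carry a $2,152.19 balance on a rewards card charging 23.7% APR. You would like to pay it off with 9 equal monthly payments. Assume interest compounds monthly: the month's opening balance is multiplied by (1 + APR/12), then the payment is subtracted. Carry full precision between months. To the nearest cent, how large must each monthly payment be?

Monthly rate r = 23.7%/12 = 1.975% = 0.01975.
Level-payment amortization: P = B₀·r / (1 − (1+r)^(−n)) = 2152.19·0.01975 / (1 − 1.01975^(−9)).
Denominator 1 − (1+r)^(−9) = 0.161396686.
P = 42.5058 / 0.161396686 ≈ 263.36.

$263.36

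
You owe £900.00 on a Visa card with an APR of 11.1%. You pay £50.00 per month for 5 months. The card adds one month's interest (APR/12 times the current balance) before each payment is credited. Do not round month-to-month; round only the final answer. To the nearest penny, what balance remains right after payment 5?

Monthly rate r = 11.1%/12 = 0.925% = 0.00925.
Each month: B ← B·(1+r) − £50.00.
Month 1: interest £8.32; balance after payment £858.33.
Month 2: interest £7.94; balance after payment £816.26.
Month 3: interest £7.55; balance after payment £773.81.
Month 4: interest £7.16; balance after payment £730.97.
Month 5: interest £6.76; balance after payment £687.73.

£687.73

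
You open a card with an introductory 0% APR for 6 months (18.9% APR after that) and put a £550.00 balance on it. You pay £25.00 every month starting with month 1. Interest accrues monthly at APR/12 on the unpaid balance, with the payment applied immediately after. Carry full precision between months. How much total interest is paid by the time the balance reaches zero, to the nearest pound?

Promo months 1–6 at r₀ = 0%/12 = 0; months 7+ at r₁ = 18.9%/12 = 0.01575.
After month 6 (no interest yet): B = £550.00 − 6·£25.00 = £400.00.
Then at r₁ with £25.00/mo: n₂ = −ln(1 − r₁·B/P)/ln(1+r₁) ≈ 18.58 → 19 more payments.
Total paid = 24·£25.00 + £14.54 = £614.54; interest = £614.54 − £550.00 = £64.54.

£65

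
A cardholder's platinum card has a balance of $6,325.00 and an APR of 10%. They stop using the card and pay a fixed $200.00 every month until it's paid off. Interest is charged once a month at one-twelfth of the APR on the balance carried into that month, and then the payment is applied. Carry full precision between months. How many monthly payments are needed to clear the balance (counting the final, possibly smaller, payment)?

Monthly rate r = 10%/12 = 0.833333% = 0.00833333.
Recurrence: B ← B·(1+r) − $200.00.
Month 1: interest $52.71; balance after payment $6,177.71.
Month 2: interest $51.48; balance after payment $6,029.19.
Closed form: n = −ln(1 − rB₀/P)/ln(1+r) = −ln(0.73646)/ln(1.00833) ≈ 36.861, so the balance reaches zero during payment 37.

37 payments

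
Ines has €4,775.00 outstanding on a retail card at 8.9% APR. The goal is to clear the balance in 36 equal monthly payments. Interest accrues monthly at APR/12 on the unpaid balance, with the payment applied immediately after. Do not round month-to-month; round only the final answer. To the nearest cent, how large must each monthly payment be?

Monthly rate r = 8.9%/12 = 0.741667% = 0.00741667.
Level-payment amortization: P = B₀·r / (1 − (1+r)^(−n)) = 4775.00·0.00741667 / (1 − 1.00742^(−36)).
Denominator 1 − (1+r)^(−36) = 0.233572172.
P = 35.4146 / 0.233572172 ≈ 151.62.

€151.62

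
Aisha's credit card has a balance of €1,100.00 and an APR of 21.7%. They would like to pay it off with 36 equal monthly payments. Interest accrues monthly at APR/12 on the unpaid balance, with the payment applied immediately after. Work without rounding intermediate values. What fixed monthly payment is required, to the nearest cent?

Monthly rate r = 21.7%/12 = 1.80833% = 0.0180833.
Level-payment amortization: P = B₀·r / (1 − (1+r)^(−n)) = 1100.00·0.0180833 / (1 − 1.01808^(−36)).
Denominator 1 − (1+r)^(−36) = 0.475433928.
P = 19.8917 / 0.475433928 ≈ 41.84.

€41.84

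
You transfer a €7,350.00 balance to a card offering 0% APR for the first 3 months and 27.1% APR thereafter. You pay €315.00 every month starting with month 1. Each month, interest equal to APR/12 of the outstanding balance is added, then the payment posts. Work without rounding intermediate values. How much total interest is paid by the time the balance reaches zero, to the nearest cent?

Promo months 1–3 at r₀ = 0%/12 = 0; months 4+ at r₁ = 27.1%/12 = 0.0225833.
After month 3 (no interest yet): B = €7,350.00 − 3·€315.00 = €6,405.00.
Then at r₁ with €315.00/mo: n₂ = −ln(1 − r₁·B/P)/ln(1+r₁) ≈ 27.53 → 28 more payments.
Total paid = 30·€315.00 + €166.31 = €9,616.31; interest = €9,616.31 − €7,350.00 = €2,266.31.

€2,266.31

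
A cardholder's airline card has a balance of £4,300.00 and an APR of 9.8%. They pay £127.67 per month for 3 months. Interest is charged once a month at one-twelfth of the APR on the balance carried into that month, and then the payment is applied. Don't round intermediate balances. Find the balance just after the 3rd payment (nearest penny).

Monthly rate r = 9.8%/12 = 0.816667% = 0.00816667.
Each month: B ← B·(1+r) − £127.67.
Month 1: interest £35.12; balance after payment £4,207.45.
Month 2: interest £34.36; balance after payment £4,114.14.
Month 3: interest £33.60; balance after payment £4,020.07.

£4,020.07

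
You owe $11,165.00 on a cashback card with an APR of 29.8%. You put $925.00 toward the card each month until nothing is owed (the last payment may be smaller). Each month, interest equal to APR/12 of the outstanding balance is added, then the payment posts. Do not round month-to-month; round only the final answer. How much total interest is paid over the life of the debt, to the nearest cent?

$2,273.93

Monthly rate r = 29.8%/12 = 2.48333% = 0.0248333.
Payoff takes n = ⌈−ln(1 − rB₀/P)/ln(1+r)⌉ = ⌈14.526⌉ = 15 payments; the last is $488.93.
Total paid = 14·$925.00 + $488.93 = $13,438.93.
Total interest = total paid − principal = $13,438.93 − $11,165.00 = $2,273.93.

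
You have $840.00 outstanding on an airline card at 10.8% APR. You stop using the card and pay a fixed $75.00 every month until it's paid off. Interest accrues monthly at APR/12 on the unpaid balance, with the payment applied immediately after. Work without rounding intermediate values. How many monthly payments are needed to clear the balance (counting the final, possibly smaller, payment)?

Monthly rate r = 10.8%/12 = 0.9% = 0.009.
Recurrence: B ← B·(1+r) − $75.00.
Month 1: interest $7.56; balance after payment $772.56.
Month 2: interest $6.95; balance after payment $704.51.
Closed form: n = −ln(1 − rB₀/P)/ln(1+r) = −ln(0.8992)/ln(1.009) ≈ 11.859, so the balance reaches zero during payment 12.

12 payments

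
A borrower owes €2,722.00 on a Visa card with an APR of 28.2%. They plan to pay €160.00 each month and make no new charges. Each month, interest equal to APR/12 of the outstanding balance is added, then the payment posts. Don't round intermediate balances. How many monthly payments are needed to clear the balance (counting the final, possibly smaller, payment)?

Monthly rate r = 28.2%/12 = 2.35% = 0.0235.
Recurrence: B ← B·(1+r) − €160.00.
Month 1: interest €63.97; balance after payment €2,625.97.
Month 2: interest €61.71; balance after payment €2,527.68.
Closed form: n = −ln(1 − rB₀/P)/ln(1+r) = −ln(0.60021)/ln(1.0235) ≈ 21.977, so the balance reaches zero during payment 22.

22 payments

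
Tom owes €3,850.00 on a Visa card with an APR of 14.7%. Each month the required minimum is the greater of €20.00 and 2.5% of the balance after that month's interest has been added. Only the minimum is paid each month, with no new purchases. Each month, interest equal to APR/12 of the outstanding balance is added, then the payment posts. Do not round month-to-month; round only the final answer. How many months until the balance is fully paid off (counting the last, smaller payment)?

Monthly rate r = 14.7%/12 = 1.225% = 0.01225.
While 2.5% of the post-interest balance exceeds €20.00, each month B ← (B·(1+r))·(1 − 0.025), i.e. B shrinks by the factor (1+r)·0.975 = 0.98694.
This holds for months 1–121. Entering month 122 the balance is €784.95; 2.5% of the post-interest balance is now below €20.00, so the flat €20.00 minimum applies from here.
From month 122 a fixed €20.00 at rate r clears €784.95 in 54 more payments. Total: 121 + 54 = 175 months.

175 months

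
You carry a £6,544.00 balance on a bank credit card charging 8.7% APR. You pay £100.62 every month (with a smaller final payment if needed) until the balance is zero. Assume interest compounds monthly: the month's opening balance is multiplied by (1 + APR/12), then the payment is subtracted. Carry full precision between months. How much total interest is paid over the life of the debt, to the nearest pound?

Monthly rate r = 8.7%/12 = 0.725% = 0.00725.
Payoff takes n = ⌈−ln(1 − rB₀/P)/ln(1+r)⌉ = ⌈88.283⌉ = 89 payments; the last is £28.57.
Total paid = 88·£100.62 + £28.57 = £8,883.13.
Total interest = total paid − principal = £8,883.13 − £6,544.00 = £2,339.13.

£2,339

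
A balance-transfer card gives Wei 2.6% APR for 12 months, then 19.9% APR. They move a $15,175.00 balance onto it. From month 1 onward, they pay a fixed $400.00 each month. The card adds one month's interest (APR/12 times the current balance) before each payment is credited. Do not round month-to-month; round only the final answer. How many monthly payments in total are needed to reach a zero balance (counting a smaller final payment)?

48 months

Promo months 1–12 at r₀ = 2.6%/12 = 0.00216667; months 13+ at r₁ = 19.9%/12 = 0.0165833.
After month 12: iterate B ← B·(1+r₀) − $400.00 for 12 months → $10,716.67.
Then at r₁ with $400.00/mo: n₂ = −ln(1 − r₁·B/P)/ln(1+r₁) ≈ 35.72 → 36 more payments.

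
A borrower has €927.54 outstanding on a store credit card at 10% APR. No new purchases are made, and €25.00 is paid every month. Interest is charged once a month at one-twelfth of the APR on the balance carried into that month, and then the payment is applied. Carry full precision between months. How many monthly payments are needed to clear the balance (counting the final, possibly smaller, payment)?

45 payments

Monthly rate r = 10%/12 = 0.833333% = 0.00833333.
Recurrence: B ← B·(1+r) − €25.00.
Month 1: interest €7.73; balance after payment €910.27.
Month 2: interest €7.59; balance after payment €892.86.
Closed form: n = −ln(1 − rB₀/P)/ln(1+r) = −ln(0.69082)/ln(1.00833) ≈ 44.570, so the balance reaches zero during payment 45.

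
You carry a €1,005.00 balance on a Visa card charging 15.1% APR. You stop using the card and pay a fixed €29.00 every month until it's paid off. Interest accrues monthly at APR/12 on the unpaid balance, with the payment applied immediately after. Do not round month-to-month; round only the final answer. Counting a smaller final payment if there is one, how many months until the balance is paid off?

46 months

Monthly rate r = 15.1%/12 = 1.25833% = 0.0125833.
Recurrence: B ← B·(1+r) − €29.00.
Month 1: interest €12.65; balance after payment €988.65.
Month 2: interest €12.44; balance after payment €972.09.
Closed form: n = −ln(1 − rB₀/P)/ln(1+r) = −ln(0.56392)/ln(1.01258) ≈ 45.809, so the balance reaches zero during payment 46.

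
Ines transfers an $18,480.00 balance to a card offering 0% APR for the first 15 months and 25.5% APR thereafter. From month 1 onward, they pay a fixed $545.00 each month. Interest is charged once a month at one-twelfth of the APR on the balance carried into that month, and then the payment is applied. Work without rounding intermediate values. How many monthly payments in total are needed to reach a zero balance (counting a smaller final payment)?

Promo months 1–15 at r₀ = 0%/12 = 0; months 16+ at r₁ = 25.5%/12 = 0.02125.
After month 15 (no interest yet): B = $18,480.00 − 15·$545.00 = $10,305.00.
Then at r₁ with $545.00/mo: n₂ = −ln(1 − r₁·B/P)/ln(1+r₁) ≈ 24.44 → 25 more payments.

40 payments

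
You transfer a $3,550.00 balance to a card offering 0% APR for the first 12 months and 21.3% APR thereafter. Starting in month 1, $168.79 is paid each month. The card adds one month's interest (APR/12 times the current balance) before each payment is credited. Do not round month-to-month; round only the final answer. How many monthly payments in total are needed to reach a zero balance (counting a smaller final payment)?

Promo months 1–12 at r₀ = 0%/12 = 0; months 13+ at r₁ = 21.3%/12 = 0.01775.
After month 12 (no interest yet): B = $3,550.00 − 12·$168.79 = $1,524.52.
Then at r₁ with $168.79/mo: n₂ = −ln(1 − r₁·B/P)/ln(1+r₁) ≈ 9.93 → 10 more payments.

22 months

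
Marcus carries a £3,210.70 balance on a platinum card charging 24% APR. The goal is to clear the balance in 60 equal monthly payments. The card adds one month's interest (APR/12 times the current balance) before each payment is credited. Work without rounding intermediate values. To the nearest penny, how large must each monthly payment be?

Monthly rate r = 24%/12 = 2% = 0.02.
Level-payment amortization: P = B₀·r / (1 − (1+r)^(−n)) = 3210.70·0.02 / (1 − 1.02^(−60)).
Denominator 1 − (1+r)^(−60) = 0.695217734.
P = 64.214 / 0.695217734 ≈ 92.37.

£92.37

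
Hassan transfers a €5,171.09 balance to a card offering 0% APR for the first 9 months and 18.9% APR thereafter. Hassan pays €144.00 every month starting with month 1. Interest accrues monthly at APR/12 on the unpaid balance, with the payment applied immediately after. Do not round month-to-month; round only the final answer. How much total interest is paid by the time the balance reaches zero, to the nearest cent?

€1,205.80

Promo months 1–9 at r₀ = 0%/12 = 0; months 10+ at r₁ = 18.9%/12 = 0.01575.
After month 9 (no interest yet): B = €5,171.09 − 9·€144.00 = €3,875.09.
Then at r₁ with €144.00/mo: n₂ = −ln(1 − r₁·B/P)/ln(1+r₁) ≈ 35.28 → 36 more payments.
Total paid = 44·€144.00 + €40.89 = €6,376.89; interest = €6,376.89 − €5,171.09 = €1,205.80.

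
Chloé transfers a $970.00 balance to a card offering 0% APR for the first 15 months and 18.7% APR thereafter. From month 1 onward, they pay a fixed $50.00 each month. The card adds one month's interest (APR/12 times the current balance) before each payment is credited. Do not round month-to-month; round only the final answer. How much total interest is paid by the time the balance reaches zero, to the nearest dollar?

Promo months 1–15 at r₀ = 0%/12 = 0; months 16+ at r₁ = 18.7%/12 = 0.0155833.
After month 15 (no interest yet): B = $970.00 − 15·$50.00 = $220.00.
Then at r₁ with $50.00/mo: n₂ = −ln(1 − r₁·B/P)/ln(1+r₁) ≈ 4.59 → 5 more payments.
Total paid = 19·$50.00 + $29.77 = $979.77; interest = $979.77 − $970.00 = $9.77.

$10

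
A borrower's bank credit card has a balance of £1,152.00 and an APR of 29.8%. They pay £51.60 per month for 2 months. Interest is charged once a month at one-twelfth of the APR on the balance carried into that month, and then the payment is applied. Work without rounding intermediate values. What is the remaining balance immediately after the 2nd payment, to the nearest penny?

Monthly rate r = 29.8%/12 = 2.48333% = 0.0248333.
Each month: B ← B·(1+r) − £51.60.
Month 1: interest £28.61; balance after payment £1,129.01.
Month 2: interest £28.04; balance after payment £1,105.45.

£1,105.45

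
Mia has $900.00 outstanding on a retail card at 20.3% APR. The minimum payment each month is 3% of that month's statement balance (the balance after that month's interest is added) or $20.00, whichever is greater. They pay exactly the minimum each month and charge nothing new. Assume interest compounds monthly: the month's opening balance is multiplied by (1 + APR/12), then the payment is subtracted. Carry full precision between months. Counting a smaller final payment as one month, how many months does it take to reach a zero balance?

72 months

Monthly rate r = 20.3%/12 = 1.69167% = 0.0169167.
While 3% of the post-interest balance exceeds $20.00, each month B ← (B·(1+r))·(1 − 0.03), i.e. B shrinks by the factor (1+r)·0.97 = 0.98641.
This holds for months 1–24. Entering month 25 the balance is $648.06; 3% of the post-interest balance is now below $20.00, so the flat $20.00 minimum applies from here.
From month 25 a fixed $20.00 at rate r clears $648.06 in 48 more payments. Total: 24 + 48 = 72 months.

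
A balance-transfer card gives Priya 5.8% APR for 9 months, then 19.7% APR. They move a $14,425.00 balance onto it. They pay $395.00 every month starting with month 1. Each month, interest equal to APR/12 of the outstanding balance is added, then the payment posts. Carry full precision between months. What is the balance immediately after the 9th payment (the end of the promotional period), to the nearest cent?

Promo months 1–9 at r₀ = 5.8%/12 = 0.00483333; months 10+ at r₁ = 19.7%/12 = 0.0164167.
After month 9: iterate B ← B·(1+r₀) − $395.00 for 9 months → $11,440.25.

$11,440.25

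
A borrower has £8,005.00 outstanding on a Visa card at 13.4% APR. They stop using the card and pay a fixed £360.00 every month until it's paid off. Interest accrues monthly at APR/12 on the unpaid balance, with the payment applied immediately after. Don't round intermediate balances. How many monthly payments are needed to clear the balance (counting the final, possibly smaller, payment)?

26 payments

Monthly rate r = 13.4%/12 = 1.11667% = 0.0111667.
Recurrence: B ← B·(1+r) − £360.00.
Month 1: interest £89.39; balance after payment £7,734.39.
Month 2: interest £86.37; balance after payment £7,460.76.
Closed form: n = −ln(1 − rB₀/P)/ln(1+r) = −ln(0.7517)/ln(1.01117) ≈ 25.703, so the balance reaches zero during payment 26.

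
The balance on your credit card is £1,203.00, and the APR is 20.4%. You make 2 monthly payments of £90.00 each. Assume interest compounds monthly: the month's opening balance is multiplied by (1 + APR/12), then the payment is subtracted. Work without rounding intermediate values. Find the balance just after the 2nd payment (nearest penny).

Monthly rate r = 20.4%/12 = 1.7% = 0.017.
Each month: B ← B·(1+r) − £90.00.
Month 1: interest £20.45; balance after payment £1,133.45.
Month 2: interest £19.27; balance after payment £1,062.72.

£1,062.72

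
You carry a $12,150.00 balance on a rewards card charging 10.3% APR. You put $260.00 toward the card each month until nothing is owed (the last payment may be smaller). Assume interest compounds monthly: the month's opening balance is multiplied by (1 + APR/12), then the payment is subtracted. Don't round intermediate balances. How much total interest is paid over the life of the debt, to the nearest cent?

$3,446.00

Monthly rate r = 10.3%/12 = 0.858333% = 0.00858333.
Payoff takes n = ⌈−ln(1 − rB₀/P)/ln(1+r)⌉ = ⌈59.985⌉ = 60 payments; the last is $256.00.
Total paid = 59·$260.00 + $256.00 = $15,596.00.
Total interest = total paid − principal = $15,596.00 − $12,150.00 = $3,446.00.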